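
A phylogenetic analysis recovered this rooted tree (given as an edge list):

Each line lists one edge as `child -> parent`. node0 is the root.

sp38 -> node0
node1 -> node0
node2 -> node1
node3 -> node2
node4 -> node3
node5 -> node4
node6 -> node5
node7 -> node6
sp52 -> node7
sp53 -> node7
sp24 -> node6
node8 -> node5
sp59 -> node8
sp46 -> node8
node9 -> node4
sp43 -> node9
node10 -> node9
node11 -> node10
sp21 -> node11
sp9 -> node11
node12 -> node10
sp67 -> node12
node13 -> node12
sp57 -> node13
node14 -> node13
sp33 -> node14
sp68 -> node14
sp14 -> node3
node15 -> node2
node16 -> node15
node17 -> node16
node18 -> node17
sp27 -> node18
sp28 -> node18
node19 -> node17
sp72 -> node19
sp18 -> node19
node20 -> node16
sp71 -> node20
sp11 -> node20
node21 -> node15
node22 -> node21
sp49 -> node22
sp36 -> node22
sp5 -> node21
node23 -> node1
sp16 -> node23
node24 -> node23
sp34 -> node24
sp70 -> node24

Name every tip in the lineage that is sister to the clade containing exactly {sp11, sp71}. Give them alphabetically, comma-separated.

sp18, sp27, sp28, sp72

The clade containing exactly {sp11, sp71} attaches to the tree at the node subtending (((sp27,sp28),(sp72,sp18)),(sp71,sp11)).
The other lineage descending from that same node — the sister group — is ((sp27,sp28),(sp72,sp18)); its 4 tips in alphabetical order are the answer.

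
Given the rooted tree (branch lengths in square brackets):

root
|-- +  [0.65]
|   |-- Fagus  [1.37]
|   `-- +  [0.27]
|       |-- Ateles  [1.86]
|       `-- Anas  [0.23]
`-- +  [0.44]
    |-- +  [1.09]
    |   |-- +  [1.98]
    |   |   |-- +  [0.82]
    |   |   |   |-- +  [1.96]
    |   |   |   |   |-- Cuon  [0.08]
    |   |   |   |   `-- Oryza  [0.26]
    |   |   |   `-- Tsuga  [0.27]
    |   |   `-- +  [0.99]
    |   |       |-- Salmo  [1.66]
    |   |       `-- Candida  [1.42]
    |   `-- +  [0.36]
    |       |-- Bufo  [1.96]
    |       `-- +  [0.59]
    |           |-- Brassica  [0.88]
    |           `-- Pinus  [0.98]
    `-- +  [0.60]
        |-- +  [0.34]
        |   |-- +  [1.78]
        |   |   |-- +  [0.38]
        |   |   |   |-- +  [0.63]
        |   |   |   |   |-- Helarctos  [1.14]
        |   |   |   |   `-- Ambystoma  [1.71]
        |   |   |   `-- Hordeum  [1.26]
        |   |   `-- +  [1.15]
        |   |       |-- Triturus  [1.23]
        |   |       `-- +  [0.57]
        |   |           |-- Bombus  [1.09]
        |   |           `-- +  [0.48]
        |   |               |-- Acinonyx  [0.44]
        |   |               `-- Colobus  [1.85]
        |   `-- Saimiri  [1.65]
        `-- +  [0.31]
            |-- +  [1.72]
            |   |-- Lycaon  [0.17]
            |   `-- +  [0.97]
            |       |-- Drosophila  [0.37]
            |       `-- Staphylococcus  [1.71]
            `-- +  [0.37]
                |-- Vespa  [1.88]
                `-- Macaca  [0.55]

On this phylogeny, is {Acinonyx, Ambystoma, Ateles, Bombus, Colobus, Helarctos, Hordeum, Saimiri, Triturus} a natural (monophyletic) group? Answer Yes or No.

No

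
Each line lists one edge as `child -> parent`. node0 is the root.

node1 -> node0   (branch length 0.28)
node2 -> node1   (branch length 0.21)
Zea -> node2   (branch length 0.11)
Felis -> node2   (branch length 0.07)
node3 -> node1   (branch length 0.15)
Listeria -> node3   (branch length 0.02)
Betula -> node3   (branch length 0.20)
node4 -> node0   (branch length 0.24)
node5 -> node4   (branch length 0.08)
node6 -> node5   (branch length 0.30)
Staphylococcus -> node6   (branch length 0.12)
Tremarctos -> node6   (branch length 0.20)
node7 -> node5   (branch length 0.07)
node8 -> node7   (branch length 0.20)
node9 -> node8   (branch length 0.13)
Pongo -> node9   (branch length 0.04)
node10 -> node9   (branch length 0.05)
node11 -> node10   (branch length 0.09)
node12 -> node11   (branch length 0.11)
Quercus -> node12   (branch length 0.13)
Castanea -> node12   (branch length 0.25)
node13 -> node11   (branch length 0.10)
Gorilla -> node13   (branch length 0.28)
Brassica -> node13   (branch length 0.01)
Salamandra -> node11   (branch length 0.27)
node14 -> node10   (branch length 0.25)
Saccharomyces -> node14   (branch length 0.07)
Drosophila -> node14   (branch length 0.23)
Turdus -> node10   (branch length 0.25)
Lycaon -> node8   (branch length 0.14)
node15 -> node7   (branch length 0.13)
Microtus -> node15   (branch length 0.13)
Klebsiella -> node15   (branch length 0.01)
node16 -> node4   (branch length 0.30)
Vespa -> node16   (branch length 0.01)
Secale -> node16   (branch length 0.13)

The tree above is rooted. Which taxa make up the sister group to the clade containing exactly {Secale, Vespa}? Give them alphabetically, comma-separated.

The clade containing exactly {Secale, Vespa} attaches to the tree at the node subtending (((Staphylococcus,Tremarctos),(((Pongo,(((Quercus,Castanea),(Gorilla,Brassica),Salamandra),(Saccharomyces,Drosophila),Turdus)),Lycaon),(Microtus,Klebsiella))),(Vespa,Secale)).
The other lineage descending from that same node — the sister group — is ((Staphylococcus,Tremarctos),(((Pongo,(((Quercus,Castanea),(Gorilla,Brassica),Salamandra),(Saccharomyces,Drosophila),Turdus)),Lycaon),(Microtus,Klebsiella))); its 14 tips in alphabetical order are the answer.

Brassica, Castanea, Drosophila, Gorilla, Klebsiella, Lycaon, Microtus, Pongo, Quercus, Saccharomyces, Salamandra, Staphylococcus, Tremarctos, Turdus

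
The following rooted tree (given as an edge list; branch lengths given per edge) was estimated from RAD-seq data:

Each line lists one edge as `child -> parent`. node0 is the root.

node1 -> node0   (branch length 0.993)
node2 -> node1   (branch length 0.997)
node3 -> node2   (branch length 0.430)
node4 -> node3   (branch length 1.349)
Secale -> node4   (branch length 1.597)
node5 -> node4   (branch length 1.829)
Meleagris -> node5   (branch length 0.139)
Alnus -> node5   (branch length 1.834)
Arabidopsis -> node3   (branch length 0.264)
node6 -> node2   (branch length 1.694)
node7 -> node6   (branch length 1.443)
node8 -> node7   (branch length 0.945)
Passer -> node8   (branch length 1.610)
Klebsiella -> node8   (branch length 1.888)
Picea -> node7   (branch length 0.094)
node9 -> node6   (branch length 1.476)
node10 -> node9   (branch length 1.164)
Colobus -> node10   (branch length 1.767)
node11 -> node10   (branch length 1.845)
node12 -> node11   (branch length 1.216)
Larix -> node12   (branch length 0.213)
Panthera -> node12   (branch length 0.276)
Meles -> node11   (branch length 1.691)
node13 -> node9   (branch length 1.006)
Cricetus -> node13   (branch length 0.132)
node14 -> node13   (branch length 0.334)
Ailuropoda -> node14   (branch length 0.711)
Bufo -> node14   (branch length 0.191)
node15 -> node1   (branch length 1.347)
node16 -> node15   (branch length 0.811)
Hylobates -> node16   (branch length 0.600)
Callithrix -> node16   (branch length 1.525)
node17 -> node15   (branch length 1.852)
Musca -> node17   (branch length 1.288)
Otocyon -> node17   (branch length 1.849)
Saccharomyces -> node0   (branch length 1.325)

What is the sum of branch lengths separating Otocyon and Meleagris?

9.792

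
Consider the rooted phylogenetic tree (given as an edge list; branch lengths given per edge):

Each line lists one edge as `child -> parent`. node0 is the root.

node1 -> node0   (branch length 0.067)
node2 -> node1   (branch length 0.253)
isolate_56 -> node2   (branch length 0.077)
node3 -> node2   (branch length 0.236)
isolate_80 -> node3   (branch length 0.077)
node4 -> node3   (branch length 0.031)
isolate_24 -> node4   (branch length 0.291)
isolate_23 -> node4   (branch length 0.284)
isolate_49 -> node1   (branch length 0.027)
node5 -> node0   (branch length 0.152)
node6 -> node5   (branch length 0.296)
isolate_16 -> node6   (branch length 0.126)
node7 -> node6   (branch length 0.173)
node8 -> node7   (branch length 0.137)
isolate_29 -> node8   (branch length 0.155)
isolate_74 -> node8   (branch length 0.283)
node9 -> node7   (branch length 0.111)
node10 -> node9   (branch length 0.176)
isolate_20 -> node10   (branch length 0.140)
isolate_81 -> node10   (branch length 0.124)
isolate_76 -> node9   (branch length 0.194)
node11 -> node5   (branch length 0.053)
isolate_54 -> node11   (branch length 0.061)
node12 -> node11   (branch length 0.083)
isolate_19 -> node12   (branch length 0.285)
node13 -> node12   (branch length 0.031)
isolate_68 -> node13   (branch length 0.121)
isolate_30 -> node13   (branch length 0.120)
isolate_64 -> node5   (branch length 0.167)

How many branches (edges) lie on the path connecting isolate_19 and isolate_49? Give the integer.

The MRCA of isolate_19 and isolate_49 is the root of the tree.
From isolate_19 up to that node: 4 branches. From isolate_49 up to the same node: 2 branches. Total: 4 + 2 = 6.

6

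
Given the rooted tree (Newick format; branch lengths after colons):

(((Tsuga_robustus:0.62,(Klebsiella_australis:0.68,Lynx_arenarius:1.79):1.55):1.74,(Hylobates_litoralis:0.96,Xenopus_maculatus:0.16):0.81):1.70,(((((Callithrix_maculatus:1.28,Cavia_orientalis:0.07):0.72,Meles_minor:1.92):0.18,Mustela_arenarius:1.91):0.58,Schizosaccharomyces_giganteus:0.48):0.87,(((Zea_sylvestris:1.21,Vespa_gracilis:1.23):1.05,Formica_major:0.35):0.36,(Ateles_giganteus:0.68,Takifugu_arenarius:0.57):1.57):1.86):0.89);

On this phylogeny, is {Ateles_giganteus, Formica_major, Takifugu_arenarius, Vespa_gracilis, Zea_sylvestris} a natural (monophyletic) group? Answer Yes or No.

The most recent common ancestor of these taxa subtends (((Zea_sylvestris,Vespa_gracilis),Formica_major),(Ateles_giganteus,Takifugu_arenarius)).
That clade has exactly 5 tips — every listed taxon and nothing else — so the group is monophyletic.

Yes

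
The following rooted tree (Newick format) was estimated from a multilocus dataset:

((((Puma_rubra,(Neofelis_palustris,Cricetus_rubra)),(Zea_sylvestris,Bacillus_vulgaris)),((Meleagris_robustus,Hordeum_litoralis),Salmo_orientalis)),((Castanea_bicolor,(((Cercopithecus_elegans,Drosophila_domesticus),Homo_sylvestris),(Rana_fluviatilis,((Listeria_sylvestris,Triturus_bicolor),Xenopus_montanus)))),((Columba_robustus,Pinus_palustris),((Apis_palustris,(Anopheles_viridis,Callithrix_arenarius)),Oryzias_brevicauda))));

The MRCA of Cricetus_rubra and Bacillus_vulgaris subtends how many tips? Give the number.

5

The MRCA of Cricetus_rubra and Bacillus_vulgaris is the node subtending ((Puma_rubra,(Neofelis_palustris,Cricetus_rubra)),(Zea_sylvestris,Bacillus_vulgaris)).
That clade contains 5 terminal taxa: Bacillus_vulgaris, Cricetus_rubra, Neofelis_palustris, Puma_rubra, Zea_sylvestris.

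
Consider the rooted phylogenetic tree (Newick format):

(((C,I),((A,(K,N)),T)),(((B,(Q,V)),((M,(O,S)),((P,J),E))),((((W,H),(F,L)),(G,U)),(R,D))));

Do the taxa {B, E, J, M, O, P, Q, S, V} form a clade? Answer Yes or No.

The most recent common ancestor of these taxa subtends ((B,(Q,V)),((M,(O,S)),((P,J),E))).
That clade has exactly 9 tips — every listed taxon and nothing else — so the group is monophyletic.

Yes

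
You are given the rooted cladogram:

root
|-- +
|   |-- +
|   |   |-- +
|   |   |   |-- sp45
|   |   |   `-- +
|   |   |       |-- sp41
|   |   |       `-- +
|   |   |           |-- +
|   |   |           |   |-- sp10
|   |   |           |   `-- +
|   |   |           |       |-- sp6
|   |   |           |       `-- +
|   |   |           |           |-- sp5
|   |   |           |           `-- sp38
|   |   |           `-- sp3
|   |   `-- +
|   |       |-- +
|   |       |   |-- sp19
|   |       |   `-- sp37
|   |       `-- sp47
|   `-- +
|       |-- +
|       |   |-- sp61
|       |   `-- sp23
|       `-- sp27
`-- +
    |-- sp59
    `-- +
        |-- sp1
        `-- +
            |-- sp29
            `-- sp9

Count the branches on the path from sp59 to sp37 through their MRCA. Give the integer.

7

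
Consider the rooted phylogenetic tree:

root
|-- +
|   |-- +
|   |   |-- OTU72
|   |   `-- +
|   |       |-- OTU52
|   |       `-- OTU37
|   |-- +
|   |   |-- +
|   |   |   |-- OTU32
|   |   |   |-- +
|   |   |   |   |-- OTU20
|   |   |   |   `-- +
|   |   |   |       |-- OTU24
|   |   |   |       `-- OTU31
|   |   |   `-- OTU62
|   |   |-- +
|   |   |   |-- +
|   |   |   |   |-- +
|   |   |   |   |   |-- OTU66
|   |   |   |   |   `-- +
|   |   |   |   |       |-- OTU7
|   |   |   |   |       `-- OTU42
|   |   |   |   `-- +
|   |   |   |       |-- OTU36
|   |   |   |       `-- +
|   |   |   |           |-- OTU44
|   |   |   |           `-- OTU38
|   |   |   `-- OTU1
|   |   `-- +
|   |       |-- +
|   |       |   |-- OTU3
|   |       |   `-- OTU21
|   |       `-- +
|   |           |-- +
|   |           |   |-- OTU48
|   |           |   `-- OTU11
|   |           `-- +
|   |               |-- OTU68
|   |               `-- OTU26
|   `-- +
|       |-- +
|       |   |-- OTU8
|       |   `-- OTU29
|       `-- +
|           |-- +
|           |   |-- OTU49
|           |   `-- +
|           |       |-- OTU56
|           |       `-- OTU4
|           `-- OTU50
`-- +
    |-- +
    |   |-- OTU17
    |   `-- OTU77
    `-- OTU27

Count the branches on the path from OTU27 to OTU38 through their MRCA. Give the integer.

9

The MRCA of OTU27 and OTU38 is the root of the tree.
From OTU27 up to that node: 2 branches. From OTU38 up to the same node: 7 branches. Total: 2 + 7 = 9.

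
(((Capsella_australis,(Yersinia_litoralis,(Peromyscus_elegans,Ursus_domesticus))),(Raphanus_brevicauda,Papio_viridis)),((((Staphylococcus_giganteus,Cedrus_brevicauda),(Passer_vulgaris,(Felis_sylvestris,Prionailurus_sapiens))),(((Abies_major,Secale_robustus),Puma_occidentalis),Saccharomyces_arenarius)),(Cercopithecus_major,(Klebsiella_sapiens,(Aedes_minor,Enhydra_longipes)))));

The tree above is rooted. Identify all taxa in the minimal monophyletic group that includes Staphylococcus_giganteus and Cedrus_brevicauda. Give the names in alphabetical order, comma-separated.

Cedrus_brevicauda, Staphylococcus_giganteus

Tracing Staphylococcus_giganteus: it sits inside (Staphylococcus_giganteus,Cedrus_brevicauda).
Tracing Cedrus_brevicauda: it sits inside (Staphylococcus_giganteus,Cedrus_brevicauda).
The smallest clade enclosing both is (Staphylococcus_giganteus,Cedrus_brevicauda); the answer is its 2 terminal taxa in alphabetical order.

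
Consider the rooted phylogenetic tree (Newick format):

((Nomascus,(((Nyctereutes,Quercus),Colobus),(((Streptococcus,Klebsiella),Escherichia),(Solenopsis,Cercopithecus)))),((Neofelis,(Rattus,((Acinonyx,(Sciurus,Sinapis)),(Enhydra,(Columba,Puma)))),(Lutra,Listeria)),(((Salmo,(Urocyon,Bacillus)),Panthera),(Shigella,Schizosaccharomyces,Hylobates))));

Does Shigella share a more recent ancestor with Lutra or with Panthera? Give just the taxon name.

The MRCA of Shigella and Panthera subtends (((Salmo,(Urocyon,Bacillus)),Panthera),(Shigella,Schizosaccharomyces,Hylobates)) (7 taxa).
The MRCA of Shigella and Lutra subtends ((Neofelis,(Rattus,((Acinonyx,(Sciurus,Sinapis)),(Enhydra,(Columba,Puma)))),(Lutra,Listeria)),(((Salmo,(Urocyon,Bacillus)),Panthera),(Shigella,Schizosaccharomyces,Hylobates))) (17 taxa).
The first is nested inside the second, so Shigella shares a more recent common ancestor with Panthera.

Panthera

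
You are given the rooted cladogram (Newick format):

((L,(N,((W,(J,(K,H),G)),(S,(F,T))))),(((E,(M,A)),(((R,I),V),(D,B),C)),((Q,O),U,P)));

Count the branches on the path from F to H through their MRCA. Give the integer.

7

The MRCA of F and H is the node subtending ((W,(J,(K,H),G)),(S,(F,T))).
From F up to that node: 3 branches. From H up to the same node: 4 branches. Total: 3 + 4 = 7.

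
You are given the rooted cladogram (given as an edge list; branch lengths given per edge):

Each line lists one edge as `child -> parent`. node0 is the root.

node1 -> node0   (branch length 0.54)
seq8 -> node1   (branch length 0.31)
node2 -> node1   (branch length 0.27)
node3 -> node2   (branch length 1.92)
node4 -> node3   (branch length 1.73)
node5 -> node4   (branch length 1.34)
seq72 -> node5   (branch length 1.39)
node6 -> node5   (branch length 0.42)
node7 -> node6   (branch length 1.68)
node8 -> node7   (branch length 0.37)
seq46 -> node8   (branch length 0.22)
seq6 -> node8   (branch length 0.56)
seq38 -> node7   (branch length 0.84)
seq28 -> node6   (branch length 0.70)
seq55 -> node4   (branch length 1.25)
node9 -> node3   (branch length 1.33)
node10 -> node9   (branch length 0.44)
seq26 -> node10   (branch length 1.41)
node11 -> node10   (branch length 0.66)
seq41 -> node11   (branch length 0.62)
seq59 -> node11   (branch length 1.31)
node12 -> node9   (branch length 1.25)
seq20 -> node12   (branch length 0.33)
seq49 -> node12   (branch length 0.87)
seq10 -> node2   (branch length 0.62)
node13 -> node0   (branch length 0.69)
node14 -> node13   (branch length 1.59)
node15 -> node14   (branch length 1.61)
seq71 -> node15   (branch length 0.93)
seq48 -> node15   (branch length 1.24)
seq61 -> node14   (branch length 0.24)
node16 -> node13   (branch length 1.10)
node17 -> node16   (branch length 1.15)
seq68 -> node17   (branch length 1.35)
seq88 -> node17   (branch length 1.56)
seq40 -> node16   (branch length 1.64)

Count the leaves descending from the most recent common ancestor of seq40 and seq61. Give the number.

6

The MRCA of seq40 and seq61 is the node subtending (((seq71,seq48),seq61),((seq68,seq88),seq40)).
That clade contains 6 terminal taxa: seq40, seq48, seq61, seq68, seq71, seq88.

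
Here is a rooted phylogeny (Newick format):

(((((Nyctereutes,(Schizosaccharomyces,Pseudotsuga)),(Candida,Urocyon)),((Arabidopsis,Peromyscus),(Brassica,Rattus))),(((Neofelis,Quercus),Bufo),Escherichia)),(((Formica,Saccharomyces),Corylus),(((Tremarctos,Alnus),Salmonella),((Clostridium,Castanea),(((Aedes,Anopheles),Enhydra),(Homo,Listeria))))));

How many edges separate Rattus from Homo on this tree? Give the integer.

11

The MRCA of Rattus and Homo is the root of the tree.
From Rattus up to that node: 5 branches. From Homo up to the same node: 6 branches. Total: 5 + 6 = 11.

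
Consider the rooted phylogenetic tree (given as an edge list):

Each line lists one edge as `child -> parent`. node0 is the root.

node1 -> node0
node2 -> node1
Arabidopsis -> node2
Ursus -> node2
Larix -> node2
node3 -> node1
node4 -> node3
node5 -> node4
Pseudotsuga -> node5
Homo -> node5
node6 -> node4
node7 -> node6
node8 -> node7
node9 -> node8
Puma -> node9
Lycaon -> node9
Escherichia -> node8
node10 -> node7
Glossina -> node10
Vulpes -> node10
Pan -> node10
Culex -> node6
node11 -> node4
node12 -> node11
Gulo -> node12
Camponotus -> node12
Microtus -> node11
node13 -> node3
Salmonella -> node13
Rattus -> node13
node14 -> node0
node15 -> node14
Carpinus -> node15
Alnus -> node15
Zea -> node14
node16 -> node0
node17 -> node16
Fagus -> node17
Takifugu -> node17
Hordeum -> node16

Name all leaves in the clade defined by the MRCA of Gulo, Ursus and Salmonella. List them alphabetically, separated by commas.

Arabidopsis, Camponotus, Culex, Escherichia, Glossina, Gulo, Homo, Larix, Lycaon, Microtus, Pan, Pseudotsuga, Puma, Rattus, Salmonella, Ursus, Vulpes

Tracing Gulo: it sits inside (Gulo,Camponotus).
Tracing Ursus: it sits inside (Arabidopsis,Ursus,Larix).
Tracing Salmonella: it sits inside (Salmonella,Rattus).
The smallest clade enclosing all 3 is ((Arabidopsis,Ursus,Larix),(((Pseudotsuga,Homo),((((Puma,Lycaon),Escherichia),(Glossina,Vulpes,Pan)),Culex),((Gulo,Camponotus),Microtus)),(Salmonella,Rattus))); the answer is its 17 terminal taxa in alphabetical order.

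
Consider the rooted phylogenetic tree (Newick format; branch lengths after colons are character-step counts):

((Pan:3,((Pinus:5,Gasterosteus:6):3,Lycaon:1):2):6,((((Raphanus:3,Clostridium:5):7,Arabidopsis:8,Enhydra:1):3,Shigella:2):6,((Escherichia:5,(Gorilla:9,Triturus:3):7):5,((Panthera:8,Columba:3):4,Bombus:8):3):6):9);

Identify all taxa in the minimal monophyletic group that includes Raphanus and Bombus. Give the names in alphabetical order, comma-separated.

Tracing Raphanus: it sits inside (Raphanus,Clostridium).
Tracing Bombus: it sits inside ((Panthera,Columba),Bombus).
The smallest clade enclosing both is ((((Raphanus,Clostridium),Arabidopsis,Enhydra),Shigella),((Escherichia,(Gorilla,Triturus)),((Panthera,Columba),Bombus))); the answer is its 11 terminal taxa in alphabetical order.

Arabidopsis, Bombus, Clostridium, Columba, Enhydra, Escherichia, Gorilla, Panthera, Raphanus, Shigella, Triturus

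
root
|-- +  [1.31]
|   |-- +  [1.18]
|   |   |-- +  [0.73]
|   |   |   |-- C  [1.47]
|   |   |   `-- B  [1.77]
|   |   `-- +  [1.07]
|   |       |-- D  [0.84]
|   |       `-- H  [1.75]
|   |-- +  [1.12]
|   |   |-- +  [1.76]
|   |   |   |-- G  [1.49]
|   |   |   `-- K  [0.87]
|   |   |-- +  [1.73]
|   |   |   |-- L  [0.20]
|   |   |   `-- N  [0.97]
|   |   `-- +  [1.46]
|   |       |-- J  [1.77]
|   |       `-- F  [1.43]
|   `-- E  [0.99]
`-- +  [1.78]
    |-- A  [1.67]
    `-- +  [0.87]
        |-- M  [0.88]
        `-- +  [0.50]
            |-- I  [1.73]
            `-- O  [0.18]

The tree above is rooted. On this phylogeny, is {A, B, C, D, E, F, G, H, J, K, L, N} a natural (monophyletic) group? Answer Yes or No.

The MRCA of the listed taxa is the root, so the smallest clade containing them is the whole tree.
That clade also contains I, M, O, which are not in the proposed group, so the group is not monophyletic.

No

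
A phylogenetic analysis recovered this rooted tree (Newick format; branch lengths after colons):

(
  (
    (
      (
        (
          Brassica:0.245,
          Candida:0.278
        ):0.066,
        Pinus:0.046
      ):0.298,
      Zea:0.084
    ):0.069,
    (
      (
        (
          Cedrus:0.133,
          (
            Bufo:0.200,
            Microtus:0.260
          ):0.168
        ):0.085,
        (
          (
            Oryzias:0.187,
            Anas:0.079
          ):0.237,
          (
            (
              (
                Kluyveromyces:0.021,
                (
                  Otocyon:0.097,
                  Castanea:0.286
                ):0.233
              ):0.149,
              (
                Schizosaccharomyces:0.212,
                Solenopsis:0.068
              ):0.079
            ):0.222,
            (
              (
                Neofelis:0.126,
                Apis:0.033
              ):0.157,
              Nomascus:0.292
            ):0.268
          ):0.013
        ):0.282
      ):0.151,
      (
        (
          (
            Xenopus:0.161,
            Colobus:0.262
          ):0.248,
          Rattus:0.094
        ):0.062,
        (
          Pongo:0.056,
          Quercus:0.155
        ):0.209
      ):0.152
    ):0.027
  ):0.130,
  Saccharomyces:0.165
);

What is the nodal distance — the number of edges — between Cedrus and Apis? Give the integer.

7

The MRCA of Cedrus and Apis is the node subtending ((Cedrus,(Bufo,Microtus)),((Oryzias,Anas),(((Kluyveromyces,(Otocyon,Castanea)),(Schizosaccharomyces,Solenopsis)),((Neofelis,Apis),Nomascus)))).
From Cedrus up to that node: 2 branches. From Apis up to the same node: 5 branches. Total: 2 + 5 = 7.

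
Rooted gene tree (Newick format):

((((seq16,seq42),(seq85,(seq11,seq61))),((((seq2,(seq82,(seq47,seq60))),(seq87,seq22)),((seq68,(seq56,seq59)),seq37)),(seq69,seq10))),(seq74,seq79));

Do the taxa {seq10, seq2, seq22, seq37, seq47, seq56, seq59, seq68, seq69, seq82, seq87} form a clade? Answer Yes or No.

The MRCA of the listed taxa subtends ((((seq2,(seq82,(seq47,seq60))),(seq87,seq22)),((seq68,(seq56,seq59)),seq37)),(seq69,seq10)).
That clade also contains seq60, which is not in the proposed group, so the group is not monophyletic.

No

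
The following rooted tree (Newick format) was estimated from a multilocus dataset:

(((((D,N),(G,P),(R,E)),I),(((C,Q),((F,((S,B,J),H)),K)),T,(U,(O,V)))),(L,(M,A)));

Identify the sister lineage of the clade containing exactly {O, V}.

The clade containing exactly {O, V} attaches to the tree at the node subtending (U,(O,V)).
The other lineage descending from that same node — the sister group — is the single tip U.

U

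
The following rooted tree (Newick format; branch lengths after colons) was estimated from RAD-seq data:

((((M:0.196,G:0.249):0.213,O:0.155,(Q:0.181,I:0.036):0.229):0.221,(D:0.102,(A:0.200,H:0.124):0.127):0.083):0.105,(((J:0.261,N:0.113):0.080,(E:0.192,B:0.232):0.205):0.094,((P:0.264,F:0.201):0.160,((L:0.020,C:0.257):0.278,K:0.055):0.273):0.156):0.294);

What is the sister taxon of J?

N

J attaches to the tree at the node subtending (J,N).
The other lineage descending from that same node — the sister group — is the single tip N.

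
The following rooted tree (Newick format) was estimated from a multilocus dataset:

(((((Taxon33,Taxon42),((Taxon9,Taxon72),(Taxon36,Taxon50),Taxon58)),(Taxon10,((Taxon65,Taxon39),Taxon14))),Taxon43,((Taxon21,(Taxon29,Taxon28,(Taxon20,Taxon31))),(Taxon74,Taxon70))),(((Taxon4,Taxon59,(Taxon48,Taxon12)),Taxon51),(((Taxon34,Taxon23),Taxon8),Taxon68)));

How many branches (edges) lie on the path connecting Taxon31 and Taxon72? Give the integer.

The MRCA of Taxon31 and Taxon72 is the node subtending ((((Taxon33,Taxon42),((Taxon9,Taxon72),(Taxon36,Taxon50),Taxon58)),(Taxon10,((Taxon65,Taxon39),Taxon14))),Taxon43,((Taxon21,(Taxon29,Taxon28,(Taxon20,Taxon31))),(Taxon74,Taxon70))).
From Taxon31 up to that node: 5 branches. From Taxon72 up to the same node: 5 branches. Total: 5 + 5 = 10.

10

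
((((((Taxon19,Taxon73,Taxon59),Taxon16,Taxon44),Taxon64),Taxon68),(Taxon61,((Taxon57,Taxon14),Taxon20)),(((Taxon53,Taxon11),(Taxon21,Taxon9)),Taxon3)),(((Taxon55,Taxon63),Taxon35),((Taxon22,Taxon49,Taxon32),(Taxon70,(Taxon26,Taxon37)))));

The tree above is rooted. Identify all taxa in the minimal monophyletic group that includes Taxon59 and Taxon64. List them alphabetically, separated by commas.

Taxon16, Taxon19, Taxon44, Taxon59, Taxon64, Taxon73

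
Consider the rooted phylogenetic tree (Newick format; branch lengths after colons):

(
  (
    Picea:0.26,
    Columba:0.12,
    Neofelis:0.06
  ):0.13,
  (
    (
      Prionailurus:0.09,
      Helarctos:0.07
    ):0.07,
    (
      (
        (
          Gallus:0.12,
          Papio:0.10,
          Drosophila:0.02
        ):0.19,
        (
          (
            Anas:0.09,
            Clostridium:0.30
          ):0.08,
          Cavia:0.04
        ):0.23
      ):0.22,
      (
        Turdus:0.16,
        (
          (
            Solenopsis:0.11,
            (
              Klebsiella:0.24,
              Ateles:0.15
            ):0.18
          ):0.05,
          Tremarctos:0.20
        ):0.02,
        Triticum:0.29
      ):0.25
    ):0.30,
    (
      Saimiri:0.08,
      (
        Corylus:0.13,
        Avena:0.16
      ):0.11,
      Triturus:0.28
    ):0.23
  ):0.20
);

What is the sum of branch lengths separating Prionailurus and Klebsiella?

The path runs Prionailurus → … → MRCA → … → Klebsiella; the MRCA is the node subtending ((Prionailurus,Helarctos),(((Gallus,Papio,Drosophila),((Anas,Clostridium),Cavia)),(Turdus,((Solenopsis,(Klebsiella,Ateles)),Tremarctos),Triticum)),(Saimiri,(Corylus,Avena),Triturus)).
Branch lengths along that path: 0.09 + 0.07 + 0.30 + 0.25 + 0.02 + 0.05 + 0.18 + 0.24 = 1.20.

1.20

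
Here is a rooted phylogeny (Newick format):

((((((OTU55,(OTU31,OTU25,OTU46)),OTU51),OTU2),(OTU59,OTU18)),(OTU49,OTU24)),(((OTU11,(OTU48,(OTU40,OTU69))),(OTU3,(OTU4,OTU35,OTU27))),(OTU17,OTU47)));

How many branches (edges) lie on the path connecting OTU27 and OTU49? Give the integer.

8

The MRCA of OTU27 and OTU49 is the root of the tree.
From OTU27 up to that node: 5 branches. From OTU49 up to the same node: 3 branches. Total: 5 + 3 = 8.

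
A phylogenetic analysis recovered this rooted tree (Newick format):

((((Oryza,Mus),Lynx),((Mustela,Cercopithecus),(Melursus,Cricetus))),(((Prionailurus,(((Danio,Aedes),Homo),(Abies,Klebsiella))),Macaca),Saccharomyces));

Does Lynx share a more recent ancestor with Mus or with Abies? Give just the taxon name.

The MRCA of Lynx and Mus subtends ((Oryza,Mus),Lynx) (3 taxa).
The MRCA of Lynx and Abies is the root, subtending the entire tree (15 taxa).
The first is nested inside the second, so Lynx shares a more recent common ancestor with Mus.

Mus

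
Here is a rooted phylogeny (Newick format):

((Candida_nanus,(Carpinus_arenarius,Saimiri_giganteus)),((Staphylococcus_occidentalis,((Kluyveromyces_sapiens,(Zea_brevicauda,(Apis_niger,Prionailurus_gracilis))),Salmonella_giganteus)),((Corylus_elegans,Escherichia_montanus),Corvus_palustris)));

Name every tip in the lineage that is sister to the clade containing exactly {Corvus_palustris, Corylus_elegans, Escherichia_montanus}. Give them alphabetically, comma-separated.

Apis_niger, Kluyveromyces_sapiens, Prionailurus_gracilis, Salmonella_giganteus, Staphylococcus_occidentalis, Zea_brevicauda

The clade containing exactly {Corvus_palustris, Corylus_elegans, Escherichia_montanus} attaches to the tree at the node subtending ((Staphylococcus_occidentalis,((Kluyveromyces_sapiens,(Zea_brevicauda,(Apis_niger,Prionailurus_gracilis))),Salmonella_giganteus)),((Corylus_elegans,Escherichia_montanus),Corvus_palustris)).
The other lineage descending from that same node — the sister group — is (Staphylococcus_occidentalis,((Kluyveromyces_sapiens,(Zea_brevicauda,(Apis_niger,Prionailurus_gracilis))),Salmonella_giganteus)); its 6 tips in alphabetical order are the answer.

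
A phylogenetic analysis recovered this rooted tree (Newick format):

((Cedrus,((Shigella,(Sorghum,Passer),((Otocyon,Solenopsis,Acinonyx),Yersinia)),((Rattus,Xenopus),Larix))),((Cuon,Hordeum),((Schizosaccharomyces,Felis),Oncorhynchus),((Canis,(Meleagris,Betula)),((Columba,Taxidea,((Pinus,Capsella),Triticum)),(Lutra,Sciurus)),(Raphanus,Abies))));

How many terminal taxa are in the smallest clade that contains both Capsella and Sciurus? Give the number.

7

The MRCA of Capsella and Sciurus is the node subtending ((Columba,Taxidea,((Pinus,Capsella),Triticum)),(Lutra,Sciurus)).
That clade contains 7 terminal taxa: Capsella, Columba, Lutra, Pinus, Sciurus, Taxidea, Triticum.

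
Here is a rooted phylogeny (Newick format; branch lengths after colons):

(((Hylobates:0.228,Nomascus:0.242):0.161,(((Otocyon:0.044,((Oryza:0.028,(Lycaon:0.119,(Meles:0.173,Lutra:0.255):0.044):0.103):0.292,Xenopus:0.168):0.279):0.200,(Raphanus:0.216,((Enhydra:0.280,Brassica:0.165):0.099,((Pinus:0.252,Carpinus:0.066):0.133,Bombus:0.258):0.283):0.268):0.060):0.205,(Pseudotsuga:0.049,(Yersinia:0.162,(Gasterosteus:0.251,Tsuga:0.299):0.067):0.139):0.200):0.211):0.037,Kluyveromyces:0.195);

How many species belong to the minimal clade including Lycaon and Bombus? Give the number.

The MRCA of Lycaon and Bombus is the node subtending ((Otocyon,((Oryza,(Lycaon,(Meles,Lutra))),Xenopus)),(Raphanus,((Enhydra,Brassica),((Pinus,Carpinus),Bombus)))).
That clade contains 12 terminal taxa: Bombus, Brassica, Carpinus, Enhydra, Lutra, Lycaon, Meles, Oryza, Otocyon, Pinus, Raphanus, Xenopus.

12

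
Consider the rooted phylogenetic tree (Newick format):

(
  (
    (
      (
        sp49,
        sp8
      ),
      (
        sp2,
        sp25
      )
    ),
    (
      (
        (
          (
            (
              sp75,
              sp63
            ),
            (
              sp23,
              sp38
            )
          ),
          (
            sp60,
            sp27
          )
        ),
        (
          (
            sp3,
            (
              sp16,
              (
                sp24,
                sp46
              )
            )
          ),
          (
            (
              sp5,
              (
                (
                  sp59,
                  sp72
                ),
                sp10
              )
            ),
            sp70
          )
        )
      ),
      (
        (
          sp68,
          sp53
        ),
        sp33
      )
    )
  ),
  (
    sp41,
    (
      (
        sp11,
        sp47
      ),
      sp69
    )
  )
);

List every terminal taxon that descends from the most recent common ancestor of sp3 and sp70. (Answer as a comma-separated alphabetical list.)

Tracing sp3: it sits inside (sp3,(sp16,(sp24,sp46))).
Tracing sp70: it sits inside ((sp5,((sp59,sp72),sp10)),sp70).
The smallest clade enclosing both is ((sp3,(sp16,(sp24,sp46))),((sp5,((sp59,sp72),sp10)),sp70)); the answer is its 9 terminal taxa in alphabetical order.

sp10, sp16, sp24, sp3, sp46, sp5, sp59, sp70, sp72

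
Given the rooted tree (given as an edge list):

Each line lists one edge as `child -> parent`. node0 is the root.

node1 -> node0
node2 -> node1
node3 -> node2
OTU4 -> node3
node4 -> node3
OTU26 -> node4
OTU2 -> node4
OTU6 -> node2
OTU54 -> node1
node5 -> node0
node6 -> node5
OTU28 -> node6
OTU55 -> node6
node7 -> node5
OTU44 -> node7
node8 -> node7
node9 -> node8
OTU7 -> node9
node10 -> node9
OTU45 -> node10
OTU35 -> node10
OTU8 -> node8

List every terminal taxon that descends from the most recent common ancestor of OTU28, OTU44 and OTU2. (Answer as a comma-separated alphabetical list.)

Tracing OTU28: it sits inside (OTU28,OTU55).
Tracing OTU44: it sits inside (OTU44,((OTU7,(OTU45,OTU35)),OTU8)).
Tracing OTU2: it sits inside (OTU26,OTU2).
The smallest clade enclosing all 3 is the whole tree (their MRCA is the root), so the answer is all 12 tips in alphabetical order.

OTU2, OTU26, OTU28, OTU35, OTU4, OTU44, OTU45, OTU54, OTU55, OTU6, OTU7, OTU8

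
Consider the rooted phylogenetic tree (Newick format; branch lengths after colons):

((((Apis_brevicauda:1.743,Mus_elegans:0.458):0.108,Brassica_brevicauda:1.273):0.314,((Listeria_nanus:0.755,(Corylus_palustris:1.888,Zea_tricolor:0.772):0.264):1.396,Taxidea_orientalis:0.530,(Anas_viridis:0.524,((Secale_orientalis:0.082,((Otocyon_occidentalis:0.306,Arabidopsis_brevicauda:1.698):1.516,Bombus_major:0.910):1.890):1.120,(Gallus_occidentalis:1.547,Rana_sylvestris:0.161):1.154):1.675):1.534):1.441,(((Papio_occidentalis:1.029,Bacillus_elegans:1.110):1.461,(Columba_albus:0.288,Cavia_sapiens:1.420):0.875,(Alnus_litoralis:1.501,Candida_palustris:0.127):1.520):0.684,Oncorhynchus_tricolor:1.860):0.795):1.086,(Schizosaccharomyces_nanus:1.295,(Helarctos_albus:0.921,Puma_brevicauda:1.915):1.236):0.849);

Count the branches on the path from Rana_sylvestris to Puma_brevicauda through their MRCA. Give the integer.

9

The MRCA of Rana_sylvestris and Puma_brevicauda is the root of the tree.
From Rana_sylvestris up to that node: 6 branches. From Puma_brevicauda up to the same node: 3 branches. Total: 6 + 3 = 9.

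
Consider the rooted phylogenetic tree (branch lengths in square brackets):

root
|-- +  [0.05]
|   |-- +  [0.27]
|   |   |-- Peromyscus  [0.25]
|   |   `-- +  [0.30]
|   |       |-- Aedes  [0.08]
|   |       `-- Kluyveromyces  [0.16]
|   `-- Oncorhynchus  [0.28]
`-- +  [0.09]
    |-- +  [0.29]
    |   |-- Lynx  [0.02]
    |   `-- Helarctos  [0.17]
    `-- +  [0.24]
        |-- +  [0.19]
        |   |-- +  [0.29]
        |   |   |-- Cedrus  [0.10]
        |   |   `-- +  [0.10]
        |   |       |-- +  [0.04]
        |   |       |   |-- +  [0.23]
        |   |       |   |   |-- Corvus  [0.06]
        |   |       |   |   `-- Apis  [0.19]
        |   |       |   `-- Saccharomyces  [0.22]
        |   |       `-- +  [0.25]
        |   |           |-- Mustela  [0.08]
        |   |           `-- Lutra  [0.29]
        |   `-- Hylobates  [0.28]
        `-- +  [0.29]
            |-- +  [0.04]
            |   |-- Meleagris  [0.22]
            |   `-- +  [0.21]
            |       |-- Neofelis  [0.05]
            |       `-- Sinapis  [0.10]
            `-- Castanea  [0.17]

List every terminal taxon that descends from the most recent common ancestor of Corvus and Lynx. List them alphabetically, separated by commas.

Apis, Castanea, Cedrus, Corvus, Helarctos, Hylobates, Lutra, Lynx, Meleagris, Mustela, Neofelis, Saccharomyces, Sinapis

Tracing Corvus: it sits inside (Corvus,Apis).
Tracing Lynx: it sits inside (Lynx,Helarctos).
The smallest clade enclosing both is ((Lynx,Helarctos),(((Cedrus,(((Corvus,Apis),Saccharomyces),(Mustela,Lutra))),Hylobates),((Meleagris,(Neofelis,Sinapis)),Castanea))); the answer is its 13 terminal taxa in alphabetical order.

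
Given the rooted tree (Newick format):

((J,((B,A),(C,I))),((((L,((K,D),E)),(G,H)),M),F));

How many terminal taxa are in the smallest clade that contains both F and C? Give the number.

13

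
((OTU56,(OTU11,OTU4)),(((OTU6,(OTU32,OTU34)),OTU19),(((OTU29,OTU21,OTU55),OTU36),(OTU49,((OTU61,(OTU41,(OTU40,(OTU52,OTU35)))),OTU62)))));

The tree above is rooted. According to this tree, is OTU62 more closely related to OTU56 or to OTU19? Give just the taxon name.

The MRCA of OTU62 and OTU19 subtends (((OTU6,(OTU32,OTU34)),OTU19),(((OTU29,OTU21,OTU55),OTU36),(OTU49,((OTU61,(OTU41,(OTU40,(OTU52,OTU35)))),OTU62)))) (15 taxa).
The MRCA of OTU62 and OTU56 is the root, subtending the entire tree (18 taxa).
The first is nested inside the second, so OTU62 shares a more recent common ancestor with OTU19.

OTU19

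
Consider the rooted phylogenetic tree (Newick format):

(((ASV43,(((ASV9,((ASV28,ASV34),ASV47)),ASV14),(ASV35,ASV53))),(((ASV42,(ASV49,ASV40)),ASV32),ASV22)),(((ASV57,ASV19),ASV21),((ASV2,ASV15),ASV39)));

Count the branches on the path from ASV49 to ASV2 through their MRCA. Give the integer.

10

The MRCA of ASV49 and ASV2 is the root of the tree.
From ASV49 up to that node: 6 branches. From ASV2 up to the same node: 4 branches. Total: 6 + 4 = 10.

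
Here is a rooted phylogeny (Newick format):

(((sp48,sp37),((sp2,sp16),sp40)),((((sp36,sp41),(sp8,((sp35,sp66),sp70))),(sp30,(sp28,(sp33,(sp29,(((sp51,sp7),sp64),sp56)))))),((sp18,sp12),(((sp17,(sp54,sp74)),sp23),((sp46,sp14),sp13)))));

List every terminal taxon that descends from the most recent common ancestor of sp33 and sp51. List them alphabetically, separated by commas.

Tracing sp33: it sits inside (sp33,(sp29,(((sp51,sp7),sp64),sp56))).
Tracing sp51: it sits inside (sp51,sp7).
The smallest clade enclosing both is (sp33,(sp29,(((sp51,sp7),sp64),sp56))); the answer is its 6 terminal taxa in alphabetical order.

sp29, sp33, sp51, sp56, sp64, sp7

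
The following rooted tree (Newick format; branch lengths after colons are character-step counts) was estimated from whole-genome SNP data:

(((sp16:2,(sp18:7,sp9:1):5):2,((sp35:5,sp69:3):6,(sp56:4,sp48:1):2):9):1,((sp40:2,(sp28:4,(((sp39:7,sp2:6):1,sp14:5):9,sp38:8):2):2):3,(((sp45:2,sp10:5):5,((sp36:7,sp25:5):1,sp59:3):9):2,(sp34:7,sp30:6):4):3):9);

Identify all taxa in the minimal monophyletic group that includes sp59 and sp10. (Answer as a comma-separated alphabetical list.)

sp10, sp25, sp36, sp45, sp59

Tracing sp59: it sits inside ((sp36,sp25),sp59).
Tracing sp10: it sits inside (sp45,sp10).
The smallest clade enclosing both is ((sp45,sp10),((sp36,sp25),sp59)); the answer is its 5 terminal taxa in alphabetical order.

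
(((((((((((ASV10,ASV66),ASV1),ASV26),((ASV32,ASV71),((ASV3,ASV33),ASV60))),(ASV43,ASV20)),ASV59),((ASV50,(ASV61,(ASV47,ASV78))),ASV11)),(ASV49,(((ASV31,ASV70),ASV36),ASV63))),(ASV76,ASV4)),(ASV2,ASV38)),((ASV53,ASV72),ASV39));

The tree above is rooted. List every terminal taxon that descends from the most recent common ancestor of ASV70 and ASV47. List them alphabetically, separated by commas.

ASV1, ASV10, ASV11, ASV20, ASV26, ASV3, ASV31, ASV32, ASV33, ASV36, ASV43, ASV47, ASV49, ASV50, ASV59, ASV60, ASV61, ASV63, ASV66, ASV70, ASV71, ASV78

Tracing ASV70: it sits inside (ASV31,ASV70).
Tracing ASV47: it sits inside (ASV47,ASV78).
The smallest clade enclosing both is ((((((((ASV10,ASV66),ASV1),ASV26),((ASV32,ASV71),((ASV3,ASV33),ASV60))),(ASV43,ASV20)),ASV59),((ASV50,(ASV61,(ASV47,ASV78))),ASV11)),(ASV49,(((ASV31,ASV70),ASV36),ASV63))); the answer is its 22 terminal taxa in alphabetical order.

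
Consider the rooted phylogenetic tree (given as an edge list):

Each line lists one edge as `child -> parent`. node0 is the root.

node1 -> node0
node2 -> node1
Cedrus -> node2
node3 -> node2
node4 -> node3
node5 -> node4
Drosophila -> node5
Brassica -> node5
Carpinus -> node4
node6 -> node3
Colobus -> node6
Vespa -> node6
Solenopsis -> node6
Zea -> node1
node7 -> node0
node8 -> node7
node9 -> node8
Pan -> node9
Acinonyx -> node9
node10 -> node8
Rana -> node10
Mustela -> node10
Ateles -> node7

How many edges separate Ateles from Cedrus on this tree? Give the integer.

5

The MRCA of Ateles and Cedrus is the root of the tree.
From Ateles up to that node: 2 branches. From Cedrus up to the same node: 3 branches. Total: 2 + 3 = 5.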